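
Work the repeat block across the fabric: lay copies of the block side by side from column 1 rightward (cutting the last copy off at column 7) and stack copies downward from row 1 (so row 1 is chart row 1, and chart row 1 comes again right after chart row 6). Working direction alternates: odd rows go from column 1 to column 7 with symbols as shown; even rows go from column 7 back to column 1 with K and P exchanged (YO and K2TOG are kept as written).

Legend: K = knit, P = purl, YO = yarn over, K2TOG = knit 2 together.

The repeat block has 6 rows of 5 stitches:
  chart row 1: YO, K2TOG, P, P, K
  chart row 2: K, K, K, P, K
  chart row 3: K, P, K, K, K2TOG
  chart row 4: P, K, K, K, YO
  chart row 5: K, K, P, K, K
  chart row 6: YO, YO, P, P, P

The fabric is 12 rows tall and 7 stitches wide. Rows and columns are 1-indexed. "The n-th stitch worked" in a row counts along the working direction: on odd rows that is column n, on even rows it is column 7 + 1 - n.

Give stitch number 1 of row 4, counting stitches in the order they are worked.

== STITCH ==
P

Derivation:
Row 4 uses chart row ((4-1) mod 6)+1 = 4. Row 4 is even, so WS.
Chart row 4 tiled across columns 1-7: P K K K YO P K
Wrong side: read the tiled row from column 7 down to 1 and exchange K with P (leave YO, K2TOG).
Row 4 as worked: P K YO P P P K
Counting 1 along the worked row gives P.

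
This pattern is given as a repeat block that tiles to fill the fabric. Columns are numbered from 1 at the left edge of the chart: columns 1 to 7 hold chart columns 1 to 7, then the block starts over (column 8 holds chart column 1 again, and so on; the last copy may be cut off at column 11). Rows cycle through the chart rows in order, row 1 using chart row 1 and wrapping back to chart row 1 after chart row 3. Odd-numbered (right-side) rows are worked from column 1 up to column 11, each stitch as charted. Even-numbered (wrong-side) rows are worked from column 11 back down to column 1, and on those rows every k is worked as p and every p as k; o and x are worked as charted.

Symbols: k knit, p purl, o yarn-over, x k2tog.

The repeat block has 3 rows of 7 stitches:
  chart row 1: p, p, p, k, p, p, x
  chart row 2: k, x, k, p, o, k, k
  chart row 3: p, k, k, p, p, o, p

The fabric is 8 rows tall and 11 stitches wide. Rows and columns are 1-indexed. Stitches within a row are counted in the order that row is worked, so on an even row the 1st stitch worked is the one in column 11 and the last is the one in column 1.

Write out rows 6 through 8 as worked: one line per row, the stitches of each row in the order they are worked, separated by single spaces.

Row 6: chart row 3, WS - tiled (columns 1-11): p k k p p o p p k k p; work from column 11 back to 1 with k<->p swapped.
Row 7: chart row 1, RS - tile across columns 1-11 and work as-is.
Row 8: chart row 2, WS - tiled (columns 1-11): k x k p o k k k x k p; work from column 11 back to 1 with k<->p swapped.

Rows as worked:
k p p k k o k k p p k
p p p k p p x p p p k
k p x p p p o k p x p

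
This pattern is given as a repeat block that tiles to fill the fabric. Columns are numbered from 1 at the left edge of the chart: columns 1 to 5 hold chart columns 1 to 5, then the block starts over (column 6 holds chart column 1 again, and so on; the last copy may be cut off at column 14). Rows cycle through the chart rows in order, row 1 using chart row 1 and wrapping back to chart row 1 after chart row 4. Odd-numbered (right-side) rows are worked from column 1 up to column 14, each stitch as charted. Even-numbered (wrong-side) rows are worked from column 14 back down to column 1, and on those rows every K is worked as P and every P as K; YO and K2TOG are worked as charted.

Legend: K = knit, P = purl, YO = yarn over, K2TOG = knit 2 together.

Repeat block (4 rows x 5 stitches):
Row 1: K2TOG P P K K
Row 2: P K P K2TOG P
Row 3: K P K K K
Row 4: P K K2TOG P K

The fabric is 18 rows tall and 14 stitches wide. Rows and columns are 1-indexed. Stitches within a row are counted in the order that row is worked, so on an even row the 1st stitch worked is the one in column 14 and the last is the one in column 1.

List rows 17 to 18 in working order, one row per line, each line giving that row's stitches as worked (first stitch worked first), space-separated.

Row 17: chart row 1, RS - tile across columns 1-14 and work as-is.
Row 18: chart row 2, WS - tiled (columns 1-14): P K P K2TOG P P K P K2TOG P P K P K2TOG; work from column 14 back to 1 with K<->P swapped.

Result:
K2TOG P P K K K2TOG P P K K K2TOG P P K
K2TOG K P K K K2TOG K P K K K2TOG K P K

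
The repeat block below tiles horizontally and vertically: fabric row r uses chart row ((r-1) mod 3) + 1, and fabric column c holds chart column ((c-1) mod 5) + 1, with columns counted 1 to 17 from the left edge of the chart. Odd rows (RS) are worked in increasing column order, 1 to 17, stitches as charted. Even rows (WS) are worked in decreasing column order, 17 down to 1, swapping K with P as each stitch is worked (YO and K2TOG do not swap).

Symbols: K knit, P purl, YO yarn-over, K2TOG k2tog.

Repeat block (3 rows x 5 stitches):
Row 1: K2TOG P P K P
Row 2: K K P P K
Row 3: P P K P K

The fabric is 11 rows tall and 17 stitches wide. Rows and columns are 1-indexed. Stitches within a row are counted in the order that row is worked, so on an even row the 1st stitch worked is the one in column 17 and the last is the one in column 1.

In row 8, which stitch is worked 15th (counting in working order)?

Row 8: (8-1) mod 3 = 1, so use chart row 2. Even row -> WS.
Chart row 2 tiled across columns 1-17: K K P P K K K P P K K K P P K K K
WS row: flip the tiled sequence (start at column 17) and apply K<->P; YO and K2TOG stay.
Row 8 as worked: P P P K K P P P K K P P P K K P P
Counting 15 along the worked row gives K.

Stitch:
K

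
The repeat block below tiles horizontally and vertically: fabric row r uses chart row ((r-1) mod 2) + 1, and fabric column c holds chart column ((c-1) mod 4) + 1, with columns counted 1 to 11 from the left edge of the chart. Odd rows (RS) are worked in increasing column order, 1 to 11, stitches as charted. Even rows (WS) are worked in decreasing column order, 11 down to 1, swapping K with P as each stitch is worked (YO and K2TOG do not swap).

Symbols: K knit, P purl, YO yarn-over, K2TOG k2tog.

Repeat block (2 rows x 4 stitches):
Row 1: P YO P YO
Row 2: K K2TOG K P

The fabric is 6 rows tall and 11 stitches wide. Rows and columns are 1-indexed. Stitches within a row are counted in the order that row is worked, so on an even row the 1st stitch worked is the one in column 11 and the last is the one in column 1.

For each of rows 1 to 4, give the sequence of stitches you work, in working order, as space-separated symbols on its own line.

Row 1: chart row 1, RS - tile across columns 1-11 and work as-is.
Row 2: chart row 2, WS - tiled (columns 1-11): K K2TOG K P K K2TOG K P K K2TOG K; work from column 11 back to 1 with K<->P swapped.
Row 3: chart row 1, RS - tile across columns 1-11 and work as-is.
Row 4: chart row 2, WS - tiled (columns 1-11): K K2TOG K P K K2TOG K P K K2TOG K; work from column 11 back to 1 with K<->P swapped.

Rows as worked:
P YO P YO P YO P YO P YO P
P K2TOG P K P K2TOG P K P K2TOG P
P YO P YO P YO P YO P YO P
P K2TOG P K P K2TOG P K P K2TOG P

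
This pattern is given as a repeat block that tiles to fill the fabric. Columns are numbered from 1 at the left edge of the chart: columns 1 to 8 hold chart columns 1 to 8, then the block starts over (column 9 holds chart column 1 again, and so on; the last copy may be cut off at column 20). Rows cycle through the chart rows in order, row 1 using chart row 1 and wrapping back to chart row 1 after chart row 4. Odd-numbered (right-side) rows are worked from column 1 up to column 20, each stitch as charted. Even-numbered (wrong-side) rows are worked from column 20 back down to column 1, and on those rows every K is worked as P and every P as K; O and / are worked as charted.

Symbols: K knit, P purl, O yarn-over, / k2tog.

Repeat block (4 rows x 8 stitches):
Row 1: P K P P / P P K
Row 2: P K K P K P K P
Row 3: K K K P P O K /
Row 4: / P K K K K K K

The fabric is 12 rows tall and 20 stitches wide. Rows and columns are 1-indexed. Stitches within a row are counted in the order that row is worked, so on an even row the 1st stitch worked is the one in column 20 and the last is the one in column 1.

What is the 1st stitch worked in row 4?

Row 4: (4-1) mod 4 = 3, so use chart row 4. Even row -> WS.
Chart row 4 tiled across columns 1-20: / P K K K K K K / P K K K K K K / P K K
WS: work from column 20 back to column 1 (reverse the tiled row), swapping K<->P (O and / unchanged).
Row 4 as worked: P P K / P P P P P P K / P P P P P P K /
The 1st stitch worked is P.

== STITCH ==
P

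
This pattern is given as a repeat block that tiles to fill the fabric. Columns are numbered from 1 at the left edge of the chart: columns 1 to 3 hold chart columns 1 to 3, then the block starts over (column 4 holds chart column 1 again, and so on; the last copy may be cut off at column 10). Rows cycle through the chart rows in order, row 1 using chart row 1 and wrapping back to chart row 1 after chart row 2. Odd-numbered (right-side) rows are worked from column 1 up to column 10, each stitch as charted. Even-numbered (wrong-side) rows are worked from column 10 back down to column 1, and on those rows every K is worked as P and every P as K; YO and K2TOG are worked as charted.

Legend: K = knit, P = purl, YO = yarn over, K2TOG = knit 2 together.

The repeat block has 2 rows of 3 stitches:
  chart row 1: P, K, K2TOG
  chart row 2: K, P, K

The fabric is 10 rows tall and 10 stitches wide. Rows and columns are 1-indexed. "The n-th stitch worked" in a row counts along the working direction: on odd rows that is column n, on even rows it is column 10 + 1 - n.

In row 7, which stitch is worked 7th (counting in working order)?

Stitch:
P

Derivation:
Row 7: (7-1) mod 2 = 0, so use chart row 1. Odd row -> RS.
Chart row 1 tiled across columns 1-10: P K K2TOG P K K2TOG P K K2TOG P
RS row: no reversal, no swap; stitch n worked = column n.
Stitch 7 in working order -> P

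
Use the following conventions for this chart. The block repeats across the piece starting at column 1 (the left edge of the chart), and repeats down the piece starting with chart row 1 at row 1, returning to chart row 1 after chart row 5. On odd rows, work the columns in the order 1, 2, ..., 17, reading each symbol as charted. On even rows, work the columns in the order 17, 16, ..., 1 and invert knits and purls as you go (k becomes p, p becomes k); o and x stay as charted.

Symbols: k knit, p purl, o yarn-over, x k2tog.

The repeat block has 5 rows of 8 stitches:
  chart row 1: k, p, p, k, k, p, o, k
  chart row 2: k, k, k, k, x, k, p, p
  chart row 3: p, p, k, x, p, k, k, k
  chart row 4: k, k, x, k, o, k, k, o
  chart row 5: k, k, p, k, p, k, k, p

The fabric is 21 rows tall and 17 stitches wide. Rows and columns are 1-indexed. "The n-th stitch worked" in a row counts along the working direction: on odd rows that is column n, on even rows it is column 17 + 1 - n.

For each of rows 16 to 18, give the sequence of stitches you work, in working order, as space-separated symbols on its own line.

== ROWS AS WORKED ==
p p o k p p k k p p o k p p k k p
k k k k x k p p k k k k x k p p k
k p p p k x p k k p p p k x p k k

Derivation:
Row 16: chart row 1, WS - tiled (columns 1-17): k p p k k p o k k p p k k p o k k; work from column 17 back to 1 with k<->p swapped.
Row 17: chart row 2, RS - tile across columns 1-17 and work as-is.
Row 18: chart row 3, WS - tiled (columns 1-17): p p k x p k k k p p k x p k k k p; work from column 17 back to 1 with k<->p swapped.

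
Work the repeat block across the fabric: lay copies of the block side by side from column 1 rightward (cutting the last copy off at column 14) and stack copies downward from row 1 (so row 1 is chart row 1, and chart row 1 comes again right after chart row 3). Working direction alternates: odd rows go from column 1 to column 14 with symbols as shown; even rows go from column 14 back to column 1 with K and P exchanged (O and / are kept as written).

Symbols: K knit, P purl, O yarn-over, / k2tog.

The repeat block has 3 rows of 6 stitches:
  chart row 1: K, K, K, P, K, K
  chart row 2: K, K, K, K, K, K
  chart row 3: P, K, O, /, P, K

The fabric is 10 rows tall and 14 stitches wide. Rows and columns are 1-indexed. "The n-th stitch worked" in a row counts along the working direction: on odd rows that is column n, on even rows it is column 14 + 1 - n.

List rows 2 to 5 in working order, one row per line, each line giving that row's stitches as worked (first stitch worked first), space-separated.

== ROWS AS WORKED ==
P P P P P P P P P P P P P P
P K O / P K P K O / P K P K
P P P P K P P P P P K P P P
K K K K K K K K K K K K K K

Derivation:
Row 2: chart row 2, WS - tiled (columns 1-14): K K K K K K K K K K K K K K; work from column 14 back to 1 with K<->P swapped.
Row 3: chart row 3, RS - tile across columns 1-14 and work as-is.
Row 4: chart row 1, WS - tiled (columns 1-14): K K K P K K K K K P K K K K; work from column 14 back to 1 with K<->P swapped.
Row 5: chart row 2, RS - tile across columns 1-14 and work as-is.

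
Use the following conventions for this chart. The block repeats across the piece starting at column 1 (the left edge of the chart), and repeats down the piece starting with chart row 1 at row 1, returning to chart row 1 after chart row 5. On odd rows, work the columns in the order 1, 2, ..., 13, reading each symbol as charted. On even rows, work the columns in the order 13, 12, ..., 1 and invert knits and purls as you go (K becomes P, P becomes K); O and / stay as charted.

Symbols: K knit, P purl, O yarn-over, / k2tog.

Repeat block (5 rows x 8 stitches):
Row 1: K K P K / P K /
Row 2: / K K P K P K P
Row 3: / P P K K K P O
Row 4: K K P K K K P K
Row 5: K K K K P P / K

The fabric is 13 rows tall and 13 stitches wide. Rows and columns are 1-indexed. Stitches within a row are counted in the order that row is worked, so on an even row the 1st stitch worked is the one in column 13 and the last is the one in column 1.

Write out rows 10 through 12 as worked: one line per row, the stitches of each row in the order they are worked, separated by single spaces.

Row 10: chart row 5, WS - tiled (columns 1-13): K K K K P P / K K K K K P; work from column 13 back to 1 with K<->P swapped.
Row 11: chart row 1, RS - tile across columns 1-13 and work as-is.
Row 12: chart row 2, WS - tiled (columns 1-13): / K K P K P K P / K K P K; work from column 13 back to 1 with K<->P swapped.

Rows as worked:
K P P P P P / K K P P P P
K K P K / P K / K K P K /
P K P P / K P K P K P P /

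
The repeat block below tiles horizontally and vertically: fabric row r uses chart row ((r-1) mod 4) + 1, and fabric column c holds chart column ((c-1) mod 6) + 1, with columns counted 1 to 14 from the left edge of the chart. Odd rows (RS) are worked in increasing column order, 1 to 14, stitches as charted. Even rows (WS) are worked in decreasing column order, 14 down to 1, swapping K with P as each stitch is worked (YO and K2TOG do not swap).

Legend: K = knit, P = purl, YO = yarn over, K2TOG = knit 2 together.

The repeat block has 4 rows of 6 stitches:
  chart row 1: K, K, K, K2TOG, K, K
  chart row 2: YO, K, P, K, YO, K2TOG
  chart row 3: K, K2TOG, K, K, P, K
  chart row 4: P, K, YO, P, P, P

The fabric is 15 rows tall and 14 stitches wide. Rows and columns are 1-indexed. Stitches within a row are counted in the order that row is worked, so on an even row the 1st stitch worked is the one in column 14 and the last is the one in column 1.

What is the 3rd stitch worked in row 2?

For row 2: chart row = ((2-1) mod 4) + 1 = 2; this is a WS (even) row.
Chart row 2 tiled across columns 1-14: YO K P K YO K2TOG YO K P K YO K2TOG YO K
WS: work from column 14 back to column 1 (reverse the tiled row), swapping K<->P (YO and K2TOG unchanged).
Row 2 as worked: P YO K2TOG YO P K P YO K2TOG YO P K P YO
The 3rd stitch worked is K2TOG.

== STITCH ==
K2TOG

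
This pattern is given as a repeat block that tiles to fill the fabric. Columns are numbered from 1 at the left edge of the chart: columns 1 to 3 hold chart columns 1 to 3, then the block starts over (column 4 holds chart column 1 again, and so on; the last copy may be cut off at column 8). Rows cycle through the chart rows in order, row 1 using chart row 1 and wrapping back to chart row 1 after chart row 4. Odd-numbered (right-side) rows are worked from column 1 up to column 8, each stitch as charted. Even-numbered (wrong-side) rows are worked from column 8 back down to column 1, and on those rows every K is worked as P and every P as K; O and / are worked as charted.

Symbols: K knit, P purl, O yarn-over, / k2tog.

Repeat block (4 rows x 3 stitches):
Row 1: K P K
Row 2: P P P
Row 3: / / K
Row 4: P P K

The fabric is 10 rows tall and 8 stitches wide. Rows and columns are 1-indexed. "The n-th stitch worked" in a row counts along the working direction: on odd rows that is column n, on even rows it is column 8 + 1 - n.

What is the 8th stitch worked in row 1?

Stitch:
P

Derivation:
For row 1: chart row = ((1-1) mod 4) + 1 = 1; this is a RS (odd) row.
Chart row 1 tiled across columns 1-8: K P K K P K K P
Right side: take the tiled row as-is (worked left to right from column 1).
Stitch 8 in working order -> P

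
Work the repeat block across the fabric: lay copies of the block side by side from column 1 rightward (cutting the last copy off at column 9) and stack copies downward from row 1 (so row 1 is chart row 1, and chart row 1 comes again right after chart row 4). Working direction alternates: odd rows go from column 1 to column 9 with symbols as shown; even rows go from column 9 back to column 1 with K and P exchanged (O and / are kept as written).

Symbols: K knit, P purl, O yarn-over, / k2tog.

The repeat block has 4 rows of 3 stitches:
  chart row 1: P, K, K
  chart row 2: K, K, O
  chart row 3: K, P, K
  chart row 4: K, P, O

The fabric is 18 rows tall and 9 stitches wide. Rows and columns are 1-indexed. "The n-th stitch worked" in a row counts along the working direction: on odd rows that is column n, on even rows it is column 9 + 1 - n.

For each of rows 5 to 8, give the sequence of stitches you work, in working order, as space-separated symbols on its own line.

== ROWS AS WORKED ==
P K K P K K P K K
O P P O P P O P P
K P K K P K K P K
O K P O K P O K P

Derivation:
Row 5: chart row 1, RS - tile across columns 1-9 and work as-is.
Row 6: chart row 2, WS - tiled (columns 1-9): K K O K K O K K O; work from column 9 back to 1 with K<->P swapped.
Row 7: chart row 3, RS - tile across columns 1-9 and work as-is.
Row 8: chart row 4, WS - tiled (columns 1-9): K P O K P O K P O; work from column 9 back to 1 with K<->P swapped.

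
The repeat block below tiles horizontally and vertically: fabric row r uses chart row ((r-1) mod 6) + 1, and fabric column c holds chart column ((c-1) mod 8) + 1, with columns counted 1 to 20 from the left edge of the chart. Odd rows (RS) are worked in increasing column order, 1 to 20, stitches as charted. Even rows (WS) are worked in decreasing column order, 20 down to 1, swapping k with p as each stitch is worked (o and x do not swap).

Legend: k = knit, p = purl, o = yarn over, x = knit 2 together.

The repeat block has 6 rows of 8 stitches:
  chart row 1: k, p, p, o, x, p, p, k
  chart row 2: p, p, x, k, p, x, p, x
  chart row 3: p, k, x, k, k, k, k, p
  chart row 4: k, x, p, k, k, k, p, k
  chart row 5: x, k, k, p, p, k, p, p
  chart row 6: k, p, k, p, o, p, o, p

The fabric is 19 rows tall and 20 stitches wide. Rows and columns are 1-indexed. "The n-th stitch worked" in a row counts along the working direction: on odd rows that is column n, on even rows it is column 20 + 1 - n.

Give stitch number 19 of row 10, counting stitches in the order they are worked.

Result:
x

Derivation:
For row 10: chart row = ((10-1) mod 6) + 1 = 4; this is a WS (even) row.
Chart row 4 tiled across columns 1-20: k x p k k k p k k x p k k k p k k x p k
WS: work from column 20 back to column 1 (reverse the tiled row), swapping k<->p (o and x unchanged).
Row 10 as worked: p k x p p k p p p k x p p k p p p k x p
Counting 19 along the worked row gives x.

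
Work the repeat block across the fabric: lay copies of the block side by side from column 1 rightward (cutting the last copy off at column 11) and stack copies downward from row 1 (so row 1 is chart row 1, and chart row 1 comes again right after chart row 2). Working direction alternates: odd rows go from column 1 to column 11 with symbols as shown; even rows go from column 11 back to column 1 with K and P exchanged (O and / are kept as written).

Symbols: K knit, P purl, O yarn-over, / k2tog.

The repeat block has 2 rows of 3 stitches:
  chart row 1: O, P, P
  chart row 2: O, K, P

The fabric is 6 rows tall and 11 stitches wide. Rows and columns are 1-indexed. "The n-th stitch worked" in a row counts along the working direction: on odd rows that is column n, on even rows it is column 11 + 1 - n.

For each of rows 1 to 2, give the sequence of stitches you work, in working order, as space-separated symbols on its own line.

Result:
O P P O P P O P P O P
P O K P O K P O K P O

Derivation:
Row 1: chart row 1, RS - tile across columns 1-11 and work as-is.
Row 2: chart row 2, WS - tiled (columns 1-11): O K P O K P O K P O K; work from column 11 back to 1 with K<->P swapped.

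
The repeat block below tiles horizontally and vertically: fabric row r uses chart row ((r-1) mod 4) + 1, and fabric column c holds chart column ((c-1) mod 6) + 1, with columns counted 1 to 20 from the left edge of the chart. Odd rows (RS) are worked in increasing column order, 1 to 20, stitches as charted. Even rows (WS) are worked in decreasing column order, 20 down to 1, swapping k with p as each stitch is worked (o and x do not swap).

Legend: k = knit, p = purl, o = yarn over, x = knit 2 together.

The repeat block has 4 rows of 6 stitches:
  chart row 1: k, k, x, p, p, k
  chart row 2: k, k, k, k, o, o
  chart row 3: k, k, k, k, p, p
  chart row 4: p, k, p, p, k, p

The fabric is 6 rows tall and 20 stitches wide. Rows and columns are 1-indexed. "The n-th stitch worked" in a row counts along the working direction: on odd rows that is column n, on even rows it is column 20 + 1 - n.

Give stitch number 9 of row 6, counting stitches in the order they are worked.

Row 6 uses chart row ((6-1) mod 4)+1 = 2. Row 6 is even, so WS.
Chart row 2 tiled across columns 1-20: k k k k o o k k k k o o k k k k o o k k
WS: work from column 20 back to column 1 (reverse the tiled row), swapping k<->p (o and x unchanged).
Row 6 as worked: p p o o p p p p o o p p p p o o p p p p
The 9th stitch worked is o.

Result:
o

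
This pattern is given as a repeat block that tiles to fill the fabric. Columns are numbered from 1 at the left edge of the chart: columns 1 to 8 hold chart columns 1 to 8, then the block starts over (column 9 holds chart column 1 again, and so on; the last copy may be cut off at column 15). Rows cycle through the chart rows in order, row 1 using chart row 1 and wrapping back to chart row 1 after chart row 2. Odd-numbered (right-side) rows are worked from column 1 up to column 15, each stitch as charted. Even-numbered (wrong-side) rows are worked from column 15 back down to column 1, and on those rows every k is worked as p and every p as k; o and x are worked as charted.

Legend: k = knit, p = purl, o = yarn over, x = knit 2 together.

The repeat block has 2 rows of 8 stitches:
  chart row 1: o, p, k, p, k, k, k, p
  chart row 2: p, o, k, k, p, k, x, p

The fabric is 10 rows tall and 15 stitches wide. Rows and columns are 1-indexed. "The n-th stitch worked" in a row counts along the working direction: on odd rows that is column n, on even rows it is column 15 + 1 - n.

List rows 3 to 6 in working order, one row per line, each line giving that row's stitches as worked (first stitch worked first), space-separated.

== ROWS AS WORKED ==
o p k p k k k p o p k p k k k
x p k p p o k k x p k p p o k
o p k p k k k p o p k p k k k
x p k p p o k k x p k p p o k

Derivation:
Row 3: chart row 1, RS - tile across columns 1-15 and work as-is.
Row 4: chart row 2, WS - tiled (columns 1-15): p o k k p k x p p o k k p k x; work from column 15 back to 1 with k<->p swapped.
Row 5: chart row 1, RS - tile across columns 1-15 and work as-is.
Row 6: chart row 2, WS - tiled (columns 1-15): p o k k p k x p p o k k p k x; work from column 15 back to 1 with k<->p swapped.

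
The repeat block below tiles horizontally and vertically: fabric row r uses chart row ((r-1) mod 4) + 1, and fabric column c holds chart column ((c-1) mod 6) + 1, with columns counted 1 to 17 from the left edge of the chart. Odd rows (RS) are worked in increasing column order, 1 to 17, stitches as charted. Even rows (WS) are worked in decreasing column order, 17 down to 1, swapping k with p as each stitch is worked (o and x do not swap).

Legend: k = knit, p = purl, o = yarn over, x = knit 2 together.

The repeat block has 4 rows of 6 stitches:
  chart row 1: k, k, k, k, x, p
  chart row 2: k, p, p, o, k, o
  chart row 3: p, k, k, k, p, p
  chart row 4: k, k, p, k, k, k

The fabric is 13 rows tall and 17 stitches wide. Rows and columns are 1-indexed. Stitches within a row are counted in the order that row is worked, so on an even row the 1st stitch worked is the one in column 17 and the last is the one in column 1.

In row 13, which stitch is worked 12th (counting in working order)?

For row 13: chart row = ((13-1) mod 4) + 1 = 1; this is a RS (odd) row.
Chart row 1 tiled across columns 1-17: k k k k x p k k k k x p k k k k x
RS: work column 1 to column 17, symbols as charted — the tiled row is the row as worked.
Counting 12 along the worked row gives p.

== STITCH ==
p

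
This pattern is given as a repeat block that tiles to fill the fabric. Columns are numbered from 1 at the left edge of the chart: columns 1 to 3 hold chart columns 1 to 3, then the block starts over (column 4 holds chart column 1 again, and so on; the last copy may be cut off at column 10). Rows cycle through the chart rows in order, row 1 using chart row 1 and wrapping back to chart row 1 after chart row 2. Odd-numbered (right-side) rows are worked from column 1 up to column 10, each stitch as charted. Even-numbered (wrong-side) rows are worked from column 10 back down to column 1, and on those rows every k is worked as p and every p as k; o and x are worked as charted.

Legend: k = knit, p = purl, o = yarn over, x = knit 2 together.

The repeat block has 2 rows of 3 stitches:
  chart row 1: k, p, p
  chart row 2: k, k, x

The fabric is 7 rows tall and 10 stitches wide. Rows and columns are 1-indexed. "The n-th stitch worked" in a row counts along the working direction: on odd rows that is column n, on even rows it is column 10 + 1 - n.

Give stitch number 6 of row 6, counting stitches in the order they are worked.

Row 6: (6-1) mod 2 = 1, so use chart row 2. Even row -> WS.
Chart row 2 tiled across columns 1-10: k k x k k x k k x k
WS row: flip the tiled sequence (start at column 10) and apply k<->p; o and x stay.
Row 6 as worked: p x p p x p p x p p
Stitch 6 in working order -> p

Stitch:
p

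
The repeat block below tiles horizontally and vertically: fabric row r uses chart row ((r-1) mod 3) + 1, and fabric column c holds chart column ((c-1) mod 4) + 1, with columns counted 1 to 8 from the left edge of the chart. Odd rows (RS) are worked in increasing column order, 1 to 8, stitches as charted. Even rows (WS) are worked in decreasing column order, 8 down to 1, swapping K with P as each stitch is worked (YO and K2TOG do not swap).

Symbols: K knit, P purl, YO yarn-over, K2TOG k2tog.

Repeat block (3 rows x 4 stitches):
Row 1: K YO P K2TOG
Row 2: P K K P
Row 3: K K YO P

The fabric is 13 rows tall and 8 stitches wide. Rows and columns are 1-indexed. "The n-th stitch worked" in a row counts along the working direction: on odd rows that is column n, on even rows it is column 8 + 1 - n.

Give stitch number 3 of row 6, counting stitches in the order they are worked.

Result:
P

Derivation:
Row 6 uses chart row ((6-1) mod 3)+1 = 3. Row 6 is even, so WS.
Chart row 3 tiled across columns 1-8: K K YO P K K YO P
Wrong side: read the tiled row from column 8 down to 1 and exchange K with P (leave YO, K2TOG).
Row 6 as worked: K YO P P K YO P P
Counting 3 along the worked row gives P.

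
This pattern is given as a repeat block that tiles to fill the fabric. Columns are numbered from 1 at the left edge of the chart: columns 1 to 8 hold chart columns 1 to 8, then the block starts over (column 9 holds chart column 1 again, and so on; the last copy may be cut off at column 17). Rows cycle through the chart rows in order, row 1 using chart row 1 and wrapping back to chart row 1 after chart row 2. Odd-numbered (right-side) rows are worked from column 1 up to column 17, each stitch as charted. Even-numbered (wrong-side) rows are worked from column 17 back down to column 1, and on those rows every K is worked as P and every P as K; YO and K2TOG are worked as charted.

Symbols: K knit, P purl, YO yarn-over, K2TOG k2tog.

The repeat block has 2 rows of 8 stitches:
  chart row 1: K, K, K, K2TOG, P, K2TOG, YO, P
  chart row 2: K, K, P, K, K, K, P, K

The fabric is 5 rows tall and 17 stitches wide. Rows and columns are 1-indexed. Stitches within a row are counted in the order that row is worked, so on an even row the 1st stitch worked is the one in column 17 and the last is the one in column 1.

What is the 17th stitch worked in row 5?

Stitch:
K

Derivation:
Row 5 uses chart row ((5-1) mod 2)+1 = 1. Row 5 is odd, so RS.
Chart row 1 tiled across columns 1-17: K K K K2TOG P K2TOG YO P K K K K2TOG P K2TOG YO P K
RS row: no reversal, no swap; stitch n worked = column n.
Counting 17 along the worked row gives K.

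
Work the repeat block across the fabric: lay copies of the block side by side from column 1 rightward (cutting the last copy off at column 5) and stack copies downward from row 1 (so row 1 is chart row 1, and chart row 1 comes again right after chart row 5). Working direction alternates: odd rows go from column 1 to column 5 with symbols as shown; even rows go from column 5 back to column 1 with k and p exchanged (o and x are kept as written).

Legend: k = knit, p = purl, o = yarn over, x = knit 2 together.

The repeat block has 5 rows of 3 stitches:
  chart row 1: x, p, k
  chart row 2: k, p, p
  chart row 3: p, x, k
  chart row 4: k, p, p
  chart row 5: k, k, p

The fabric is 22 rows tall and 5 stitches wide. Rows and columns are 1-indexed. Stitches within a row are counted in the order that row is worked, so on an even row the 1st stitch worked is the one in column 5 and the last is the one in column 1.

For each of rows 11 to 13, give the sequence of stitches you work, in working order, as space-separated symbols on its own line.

Row 11: chart row 1, RS - tile across columns 1-5 and work as-is.
Row 12: chart row 2, WS - tiled (columns 1-5): k p p k p; work from column 5 back to 1 with k<->p swapped.
Row 13: chart row 3, RS - tile across columns 1-5 and work as-is.

== ROWS AS WORKED ==
x p k x p
k p k k p
p x k p x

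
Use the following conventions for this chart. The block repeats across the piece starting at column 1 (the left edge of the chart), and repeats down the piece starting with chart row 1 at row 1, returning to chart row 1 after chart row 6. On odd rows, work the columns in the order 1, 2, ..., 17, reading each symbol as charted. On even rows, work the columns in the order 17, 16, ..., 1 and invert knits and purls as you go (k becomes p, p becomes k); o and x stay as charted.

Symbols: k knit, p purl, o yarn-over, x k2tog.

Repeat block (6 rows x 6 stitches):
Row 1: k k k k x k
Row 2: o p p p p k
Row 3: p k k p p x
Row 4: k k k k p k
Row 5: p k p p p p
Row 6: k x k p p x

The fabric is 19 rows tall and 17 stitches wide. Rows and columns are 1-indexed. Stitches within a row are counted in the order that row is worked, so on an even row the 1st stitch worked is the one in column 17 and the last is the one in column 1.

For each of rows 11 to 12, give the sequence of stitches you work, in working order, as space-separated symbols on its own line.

Result:
p k p p p p p k p p p p p k p p p
k k p x p x k k p x p x k k p x p

Derivation:
Row 11: chart row 5, RS - tile across columns 1-17 and work as-is.
Row 12: chart row 6, WS - tiled (columns 1-17): k x k p p x k x k p p x k x k p p; work from column 17 back to 1 with k<->p swapped.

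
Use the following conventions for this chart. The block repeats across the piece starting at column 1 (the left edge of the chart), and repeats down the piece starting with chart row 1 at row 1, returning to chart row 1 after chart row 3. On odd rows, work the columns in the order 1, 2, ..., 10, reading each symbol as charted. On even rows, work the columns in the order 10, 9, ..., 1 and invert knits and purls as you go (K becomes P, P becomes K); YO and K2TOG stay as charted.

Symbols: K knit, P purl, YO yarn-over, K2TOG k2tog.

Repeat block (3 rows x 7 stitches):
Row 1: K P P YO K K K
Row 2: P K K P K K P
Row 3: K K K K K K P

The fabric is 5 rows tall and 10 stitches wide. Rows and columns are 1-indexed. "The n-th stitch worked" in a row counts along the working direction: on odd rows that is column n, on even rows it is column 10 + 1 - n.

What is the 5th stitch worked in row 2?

Row 2 uses chart row ((2-1) mod 3)+1 = 2. Row 2 is even, so WS.
Chart row 2 tiled across columns 1-10: P K K P K K P P K K
WS row: flip the tiled sequence (start at column 10) and apply K<->P; YO and K2TOG stay.
Row 2 as worked: P P K K P P K P P K
Counting 5 along the worked row gives P.

== STITCH ==
P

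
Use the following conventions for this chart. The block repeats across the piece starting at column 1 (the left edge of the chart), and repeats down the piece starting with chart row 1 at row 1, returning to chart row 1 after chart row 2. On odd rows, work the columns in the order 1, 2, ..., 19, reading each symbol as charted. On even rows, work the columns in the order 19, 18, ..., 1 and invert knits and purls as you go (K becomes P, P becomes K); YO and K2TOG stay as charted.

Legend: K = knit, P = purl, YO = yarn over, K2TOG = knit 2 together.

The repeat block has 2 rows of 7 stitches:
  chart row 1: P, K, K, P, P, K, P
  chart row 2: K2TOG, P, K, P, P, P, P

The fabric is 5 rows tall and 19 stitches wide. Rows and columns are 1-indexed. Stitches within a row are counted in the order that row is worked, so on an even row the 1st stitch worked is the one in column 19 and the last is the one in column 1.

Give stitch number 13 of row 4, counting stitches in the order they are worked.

Row 4 uses chart row ((4-1) mod 2)+1 = 2. Row 4 is even, so WS.
Chart row 2 tiled across columns 1-19: K2TOG P K P P P P K2TOG P K P P P P K2TOG P K P P
WS: work from column 19 back to column 1 (reverse the tiled row), swapping K<->P (YO and K2TOG unchanged).
Row 4 as worked: K K P K K2TOG K K K K P K K2TOG K K K K P K K2TOG
Counting 13 along the worked row gives K.

Result:
K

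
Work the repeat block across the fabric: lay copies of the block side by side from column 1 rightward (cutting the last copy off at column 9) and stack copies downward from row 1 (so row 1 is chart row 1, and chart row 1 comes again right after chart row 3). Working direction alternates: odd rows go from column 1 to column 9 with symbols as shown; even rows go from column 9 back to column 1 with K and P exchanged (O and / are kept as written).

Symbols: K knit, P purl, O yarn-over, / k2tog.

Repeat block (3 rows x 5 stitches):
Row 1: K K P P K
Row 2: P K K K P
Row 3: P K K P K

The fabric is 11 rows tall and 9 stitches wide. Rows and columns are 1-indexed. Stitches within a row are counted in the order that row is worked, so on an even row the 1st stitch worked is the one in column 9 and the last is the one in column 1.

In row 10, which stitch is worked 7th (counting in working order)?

Row 10 uses chart row ((10-1) mod 3)+1 = 1. Row 10 is even, so WS.
Chart row 1 tiled across columns 1-9: K K P P K K K P P
WS: work from column 9 back to column 1 (reverse the tiled row), swapping K<->P (O and / unchanged).
Row 10 as worked: K K P P P K K P P
Counting 7 along the worked row gives K.

== STITCH ==
K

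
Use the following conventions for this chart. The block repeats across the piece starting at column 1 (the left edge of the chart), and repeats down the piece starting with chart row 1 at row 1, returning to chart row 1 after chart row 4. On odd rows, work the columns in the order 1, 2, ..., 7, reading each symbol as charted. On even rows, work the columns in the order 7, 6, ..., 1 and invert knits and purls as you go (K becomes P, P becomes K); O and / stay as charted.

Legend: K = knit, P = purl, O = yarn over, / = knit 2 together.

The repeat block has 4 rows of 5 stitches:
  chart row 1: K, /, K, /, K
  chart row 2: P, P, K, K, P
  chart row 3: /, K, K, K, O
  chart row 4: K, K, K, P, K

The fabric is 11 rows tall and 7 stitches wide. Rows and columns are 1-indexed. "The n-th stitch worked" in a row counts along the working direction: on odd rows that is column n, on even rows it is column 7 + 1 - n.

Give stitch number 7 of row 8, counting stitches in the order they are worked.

Row 8 uses chart row ((8-1) mod 4)+1 = 4. Row 8 is even, so WS.
Chart row 4 tiled across columns 1-7: K K K P K K K
WS row: flip the tiled sequence (start at column 7) and apply K<->P; O and / stay.
Row 8 as worked: P P P K P P P
Stitch 7 in working order -> P

Result:
P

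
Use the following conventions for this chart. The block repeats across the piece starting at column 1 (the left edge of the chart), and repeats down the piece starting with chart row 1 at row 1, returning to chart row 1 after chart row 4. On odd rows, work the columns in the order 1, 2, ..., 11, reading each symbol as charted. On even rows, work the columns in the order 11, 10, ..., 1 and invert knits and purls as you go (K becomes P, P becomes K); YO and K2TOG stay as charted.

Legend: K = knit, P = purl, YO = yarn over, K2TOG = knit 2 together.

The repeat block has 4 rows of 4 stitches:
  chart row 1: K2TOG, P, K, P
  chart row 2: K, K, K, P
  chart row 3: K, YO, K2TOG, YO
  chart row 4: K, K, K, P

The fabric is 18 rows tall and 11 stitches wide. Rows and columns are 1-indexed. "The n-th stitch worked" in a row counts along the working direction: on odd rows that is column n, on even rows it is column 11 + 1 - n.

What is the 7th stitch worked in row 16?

Row 16 uses chart row ((16-1) mod 4)+1 = 4. Row 16 is even, so WS.
Chart row 4 tiled across columns 1-11: K K K P K K K P K K K
Wrong side: read the tiled row from column 11 down to 1 and exchange K with P (leave YO, K2TOG).
Row 16 as worked: P P P K P P P K P P P
Counting 7 along the worked row gives P.

Stitch:
P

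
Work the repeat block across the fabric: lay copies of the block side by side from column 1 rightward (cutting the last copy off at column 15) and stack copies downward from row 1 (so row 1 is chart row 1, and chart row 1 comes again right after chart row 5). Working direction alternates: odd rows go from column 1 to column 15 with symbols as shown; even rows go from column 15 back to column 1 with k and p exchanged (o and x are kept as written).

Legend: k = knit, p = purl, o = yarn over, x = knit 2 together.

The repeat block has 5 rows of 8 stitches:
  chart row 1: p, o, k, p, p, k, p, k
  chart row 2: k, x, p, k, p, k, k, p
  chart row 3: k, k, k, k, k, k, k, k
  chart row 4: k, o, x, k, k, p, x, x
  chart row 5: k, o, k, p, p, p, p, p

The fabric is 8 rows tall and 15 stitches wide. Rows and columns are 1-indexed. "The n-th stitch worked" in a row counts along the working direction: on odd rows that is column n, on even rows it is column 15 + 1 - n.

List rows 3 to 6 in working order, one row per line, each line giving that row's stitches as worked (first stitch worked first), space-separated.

Row 3: chart row 3, RS - tile across columns 1-15 and work as-is.
Row 4: chart row 4, WS - tiled (columns 1-15): k o x k k p x x k o x k k p x; work from column 15 back to 1 with k<->p swapped.
Row 5: chart row 5, RS - tile across columns 1-15 and work as-is.
Row 6: chart row 1, WS - tiled (columns 1-15): p o k p p k p k p o k p p k p; work from column 15 back to 1 with k<->p swapped.

Result:
k k k k k k k k k k k k k k k
x k p p x o p x x k p p x o p
k o k p p p p p k o k p p p p
k p k k p o k p k p k k p o k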